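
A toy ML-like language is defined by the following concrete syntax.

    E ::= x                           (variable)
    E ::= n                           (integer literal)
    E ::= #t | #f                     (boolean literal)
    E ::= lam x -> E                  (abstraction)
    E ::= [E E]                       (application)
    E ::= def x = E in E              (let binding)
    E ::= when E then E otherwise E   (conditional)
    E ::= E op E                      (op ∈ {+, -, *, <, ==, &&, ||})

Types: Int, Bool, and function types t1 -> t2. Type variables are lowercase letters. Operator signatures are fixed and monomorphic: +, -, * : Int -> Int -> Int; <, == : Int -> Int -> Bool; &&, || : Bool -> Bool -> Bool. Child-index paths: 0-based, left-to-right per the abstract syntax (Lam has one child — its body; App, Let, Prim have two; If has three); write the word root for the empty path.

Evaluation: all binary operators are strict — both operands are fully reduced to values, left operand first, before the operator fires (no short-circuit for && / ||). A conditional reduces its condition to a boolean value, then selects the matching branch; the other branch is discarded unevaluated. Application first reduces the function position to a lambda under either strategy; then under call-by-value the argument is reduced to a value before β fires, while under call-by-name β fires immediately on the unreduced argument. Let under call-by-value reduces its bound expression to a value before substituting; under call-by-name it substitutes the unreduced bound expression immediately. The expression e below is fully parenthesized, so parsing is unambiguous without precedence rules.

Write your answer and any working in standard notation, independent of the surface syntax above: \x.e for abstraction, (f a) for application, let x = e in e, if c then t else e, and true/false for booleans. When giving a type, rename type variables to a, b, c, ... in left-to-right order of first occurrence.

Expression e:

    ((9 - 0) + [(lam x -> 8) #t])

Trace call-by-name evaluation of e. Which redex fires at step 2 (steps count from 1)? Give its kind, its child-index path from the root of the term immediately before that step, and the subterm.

Answer: beta at 1 : ((\x.8) true)

Trace:
step 0: ((9 - 0) + ((\x.8) true))
step 1: [delta@0] (9 + ((\x.8) true))
step 2: [beta@1] (9 + 8)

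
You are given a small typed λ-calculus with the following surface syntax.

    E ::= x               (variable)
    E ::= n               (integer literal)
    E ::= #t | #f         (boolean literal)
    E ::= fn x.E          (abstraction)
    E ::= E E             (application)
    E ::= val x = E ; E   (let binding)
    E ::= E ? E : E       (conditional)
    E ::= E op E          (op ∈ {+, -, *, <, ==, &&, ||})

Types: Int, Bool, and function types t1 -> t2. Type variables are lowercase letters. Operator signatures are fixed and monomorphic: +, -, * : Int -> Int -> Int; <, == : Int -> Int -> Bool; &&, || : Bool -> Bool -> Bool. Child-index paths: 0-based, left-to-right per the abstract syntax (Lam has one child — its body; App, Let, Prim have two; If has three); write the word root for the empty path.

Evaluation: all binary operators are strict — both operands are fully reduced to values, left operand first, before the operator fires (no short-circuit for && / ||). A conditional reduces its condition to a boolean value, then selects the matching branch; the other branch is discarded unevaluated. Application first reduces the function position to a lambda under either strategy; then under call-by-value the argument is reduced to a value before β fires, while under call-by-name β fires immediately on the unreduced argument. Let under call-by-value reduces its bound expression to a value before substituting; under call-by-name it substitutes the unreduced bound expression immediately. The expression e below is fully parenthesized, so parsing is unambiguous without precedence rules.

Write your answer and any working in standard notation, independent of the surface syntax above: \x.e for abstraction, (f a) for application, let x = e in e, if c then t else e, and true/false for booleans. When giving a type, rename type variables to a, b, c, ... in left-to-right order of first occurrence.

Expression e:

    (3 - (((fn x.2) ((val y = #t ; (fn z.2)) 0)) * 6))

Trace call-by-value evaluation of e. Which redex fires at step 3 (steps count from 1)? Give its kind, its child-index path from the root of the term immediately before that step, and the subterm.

Derivation:
step 0: (3 - (((\x.2) ((let y = true in (\z.2)) 0)) * 6))
step 1: [let@1.0.1.0] (3 - (((\x.2) ((\z.2) 0)) * 6))
step 2: [beta@1.0.1] (3 - (((\x.2) 2) * 6))
step 3: [beta@1.0] (3 - (2 * 6))

Answer: beta at 1.0 : ((\x.2) 2)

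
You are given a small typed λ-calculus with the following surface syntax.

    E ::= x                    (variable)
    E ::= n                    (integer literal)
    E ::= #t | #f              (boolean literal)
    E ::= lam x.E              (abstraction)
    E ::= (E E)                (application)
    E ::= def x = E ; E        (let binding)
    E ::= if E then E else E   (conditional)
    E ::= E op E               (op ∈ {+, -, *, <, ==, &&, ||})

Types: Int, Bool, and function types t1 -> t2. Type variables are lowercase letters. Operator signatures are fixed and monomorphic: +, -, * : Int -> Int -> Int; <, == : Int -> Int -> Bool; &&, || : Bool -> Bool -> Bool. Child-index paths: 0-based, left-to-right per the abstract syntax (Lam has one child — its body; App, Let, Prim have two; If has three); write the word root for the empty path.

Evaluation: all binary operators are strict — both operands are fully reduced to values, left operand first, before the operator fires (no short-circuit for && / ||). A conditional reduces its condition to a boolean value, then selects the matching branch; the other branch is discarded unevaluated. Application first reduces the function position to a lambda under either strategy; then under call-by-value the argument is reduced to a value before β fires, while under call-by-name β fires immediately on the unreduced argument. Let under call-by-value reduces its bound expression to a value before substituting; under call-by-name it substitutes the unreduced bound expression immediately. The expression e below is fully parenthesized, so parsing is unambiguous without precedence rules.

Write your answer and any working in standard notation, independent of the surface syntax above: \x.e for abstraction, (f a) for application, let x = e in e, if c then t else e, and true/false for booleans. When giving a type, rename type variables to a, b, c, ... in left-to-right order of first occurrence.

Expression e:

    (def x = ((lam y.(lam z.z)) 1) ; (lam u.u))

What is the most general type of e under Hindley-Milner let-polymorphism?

Working:
z : b
\z._ : b -> b
\y._ : a -> b -> b
  unify a -> b -> b ~ Int -> c
  unify a ~ Int
  unify b -> b ~ c
_ _ : b -> b
let x : forall. b -> b
u : d
\u._ : d -> d

Answer: a -> a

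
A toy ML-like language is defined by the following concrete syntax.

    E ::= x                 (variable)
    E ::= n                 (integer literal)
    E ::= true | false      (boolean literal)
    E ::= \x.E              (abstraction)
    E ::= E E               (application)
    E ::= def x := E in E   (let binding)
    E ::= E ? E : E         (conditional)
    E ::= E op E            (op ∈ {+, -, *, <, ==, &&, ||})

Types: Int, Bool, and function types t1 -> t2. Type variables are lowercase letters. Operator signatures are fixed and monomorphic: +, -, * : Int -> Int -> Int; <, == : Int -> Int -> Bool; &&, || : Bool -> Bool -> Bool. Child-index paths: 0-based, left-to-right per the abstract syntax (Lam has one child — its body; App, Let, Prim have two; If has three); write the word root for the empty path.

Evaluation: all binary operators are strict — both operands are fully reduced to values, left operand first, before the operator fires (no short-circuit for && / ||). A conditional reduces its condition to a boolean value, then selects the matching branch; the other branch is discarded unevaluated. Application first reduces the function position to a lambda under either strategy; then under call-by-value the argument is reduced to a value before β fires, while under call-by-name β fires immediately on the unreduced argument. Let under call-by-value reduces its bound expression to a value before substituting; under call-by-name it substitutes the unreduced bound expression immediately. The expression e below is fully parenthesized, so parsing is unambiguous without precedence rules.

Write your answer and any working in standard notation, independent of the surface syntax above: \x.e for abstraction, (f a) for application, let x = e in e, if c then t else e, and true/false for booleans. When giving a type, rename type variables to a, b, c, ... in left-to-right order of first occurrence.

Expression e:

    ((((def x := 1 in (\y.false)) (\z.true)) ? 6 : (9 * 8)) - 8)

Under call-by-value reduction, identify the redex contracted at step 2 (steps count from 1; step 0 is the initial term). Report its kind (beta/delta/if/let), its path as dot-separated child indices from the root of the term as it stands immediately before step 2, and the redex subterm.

Working:
step 0: ((if ((let x = 1 in (\y.false)) (\z.true)) then 6 else (9 * 8)) - 8)
step 1: [let@0.0.0] ((if ((\y.false) (\z.true)) then 6 else (9 * 8)) - 8)
step 2: [beta@0.0] ((if false then 6 else (9 * 8)) - 8)

Answer: beta at 0.0 : ((\y.false) (\z.true))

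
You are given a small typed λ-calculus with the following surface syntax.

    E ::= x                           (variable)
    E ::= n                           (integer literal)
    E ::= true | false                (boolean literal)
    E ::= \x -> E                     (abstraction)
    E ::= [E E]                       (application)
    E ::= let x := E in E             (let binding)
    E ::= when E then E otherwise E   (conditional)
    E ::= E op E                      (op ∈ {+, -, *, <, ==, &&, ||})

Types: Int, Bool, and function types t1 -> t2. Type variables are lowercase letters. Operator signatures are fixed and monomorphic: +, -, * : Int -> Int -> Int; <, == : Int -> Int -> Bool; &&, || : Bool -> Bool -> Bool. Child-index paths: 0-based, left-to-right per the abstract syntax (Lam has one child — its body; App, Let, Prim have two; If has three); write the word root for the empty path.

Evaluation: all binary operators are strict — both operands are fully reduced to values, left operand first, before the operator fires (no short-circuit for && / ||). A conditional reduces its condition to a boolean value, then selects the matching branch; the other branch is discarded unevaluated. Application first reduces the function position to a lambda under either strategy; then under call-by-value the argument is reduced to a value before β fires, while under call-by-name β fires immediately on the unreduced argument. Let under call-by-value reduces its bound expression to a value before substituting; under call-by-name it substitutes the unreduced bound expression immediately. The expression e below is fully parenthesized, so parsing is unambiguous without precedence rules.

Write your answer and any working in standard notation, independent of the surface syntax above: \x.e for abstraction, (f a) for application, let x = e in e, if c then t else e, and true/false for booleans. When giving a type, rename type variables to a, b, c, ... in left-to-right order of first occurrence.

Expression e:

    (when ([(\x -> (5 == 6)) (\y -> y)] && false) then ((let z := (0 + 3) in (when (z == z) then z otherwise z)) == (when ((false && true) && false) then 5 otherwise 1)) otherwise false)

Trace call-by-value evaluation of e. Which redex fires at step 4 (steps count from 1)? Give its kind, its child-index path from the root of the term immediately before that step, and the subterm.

Answer: if at root : (if false then ((let z = (0 + 3) in (if (z == z) then z else z)) == (if ((false && true) && false) then 5 else 1)) else false)

Working:
step 0: (if (((\x.(5 == 6)) (\y.y)) && false) then ((let z = (0 + 3) in (if (z == z) then z else z)) == (if ((false && true) && false) then 5 else 1)) else false)
step 1: [beta@0.0] (if ((5 == 6) && false) then ((let z = (0 + 3) in (if (z == z) then z else z)) == (if ((false && true) && false) then 5 else 1)) else false)
step 2: [delta@0.0] (if (false && false) then ((let z = (0 + 3) in (if (z == z) then z else z)) == (if ((false && true) && false) then 5 else 1)) else false)
step 3: [delta@0] (if false then ((let z = (0 + 3) in (if (z == z) then z else z)) == (if ((false && true) && false) then 5 else 1)) else false)
step 4: [if@root] false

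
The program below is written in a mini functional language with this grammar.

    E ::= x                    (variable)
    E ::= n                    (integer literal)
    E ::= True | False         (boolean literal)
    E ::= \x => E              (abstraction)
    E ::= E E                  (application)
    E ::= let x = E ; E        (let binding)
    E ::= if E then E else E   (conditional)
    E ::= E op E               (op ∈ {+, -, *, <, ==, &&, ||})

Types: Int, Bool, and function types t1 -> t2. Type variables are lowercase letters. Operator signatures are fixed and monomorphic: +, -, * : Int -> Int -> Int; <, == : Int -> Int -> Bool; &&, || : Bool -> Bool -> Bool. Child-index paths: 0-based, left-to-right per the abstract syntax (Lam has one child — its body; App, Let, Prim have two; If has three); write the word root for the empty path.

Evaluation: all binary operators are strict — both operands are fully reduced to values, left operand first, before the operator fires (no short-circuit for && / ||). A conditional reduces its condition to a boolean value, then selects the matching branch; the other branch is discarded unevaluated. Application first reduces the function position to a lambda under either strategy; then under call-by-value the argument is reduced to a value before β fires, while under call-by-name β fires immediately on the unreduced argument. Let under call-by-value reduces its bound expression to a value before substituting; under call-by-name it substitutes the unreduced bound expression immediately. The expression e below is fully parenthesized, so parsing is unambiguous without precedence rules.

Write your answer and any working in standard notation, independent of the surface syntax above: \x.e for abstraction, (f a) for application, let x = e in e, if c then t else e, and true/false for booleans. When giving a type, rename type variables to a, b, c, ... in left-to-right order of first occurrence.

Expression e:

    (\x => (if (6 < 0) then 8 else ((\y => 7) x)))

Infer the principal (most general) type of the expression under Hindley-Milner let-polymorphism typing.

Answer: a -> Int

Trace:
  unify Int ~ Int
  unify Int ~ Int
  unify Bool ~ Bool
\y._ : b -> Int
x : a
  unify b -> Int ~ a -> c
  unify b ~ a
  unify Int ~ c
_ _ : Int
  unify Int ~ Int
\x._ : a -> Int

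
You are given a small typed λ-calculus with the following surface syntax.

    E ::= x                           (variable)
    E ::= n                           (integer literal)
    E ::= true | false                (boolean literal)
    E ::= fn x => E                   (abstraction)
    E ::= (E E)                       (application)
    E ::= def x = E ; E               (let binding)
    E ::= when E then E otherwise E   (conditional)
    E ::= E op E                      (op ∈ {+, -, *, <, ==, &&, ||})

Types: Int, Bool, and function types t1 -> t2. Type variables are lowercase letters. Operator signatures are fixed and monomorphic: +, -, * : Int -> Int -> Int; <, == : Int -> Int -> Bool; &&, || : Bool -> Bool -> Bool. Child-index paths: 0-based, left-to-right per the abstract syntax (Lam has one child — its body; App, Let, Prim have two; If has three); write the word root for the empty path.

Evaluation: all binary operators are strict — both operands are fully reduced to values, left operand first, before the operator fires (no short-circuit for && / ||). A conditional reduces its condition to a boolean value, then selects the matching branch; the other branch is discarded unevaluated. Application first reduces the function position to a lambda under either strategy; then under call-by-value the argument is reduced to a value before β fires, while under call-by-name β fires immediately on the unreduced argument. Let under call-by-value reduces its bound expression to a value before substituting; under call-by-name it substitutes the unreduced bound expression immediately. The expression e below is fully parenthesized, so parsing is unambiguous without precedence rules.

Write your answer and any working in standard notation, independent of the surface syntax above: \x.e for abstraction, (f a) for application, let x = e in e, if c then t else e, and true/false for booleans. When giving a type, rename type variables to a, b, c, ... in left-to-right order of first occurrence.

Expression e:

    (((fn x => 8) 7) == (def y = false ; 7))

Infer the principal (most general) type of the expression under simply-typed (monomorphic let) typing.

Working:
\x._ : a -> Int
  unify a -> Int ~ Int -> b
  unify a ~ Int
  unify Int ~ b
_ _ : Int
  unify Int ~ Int
let y : Bool
  unify Int ~ Int

Answer: Bool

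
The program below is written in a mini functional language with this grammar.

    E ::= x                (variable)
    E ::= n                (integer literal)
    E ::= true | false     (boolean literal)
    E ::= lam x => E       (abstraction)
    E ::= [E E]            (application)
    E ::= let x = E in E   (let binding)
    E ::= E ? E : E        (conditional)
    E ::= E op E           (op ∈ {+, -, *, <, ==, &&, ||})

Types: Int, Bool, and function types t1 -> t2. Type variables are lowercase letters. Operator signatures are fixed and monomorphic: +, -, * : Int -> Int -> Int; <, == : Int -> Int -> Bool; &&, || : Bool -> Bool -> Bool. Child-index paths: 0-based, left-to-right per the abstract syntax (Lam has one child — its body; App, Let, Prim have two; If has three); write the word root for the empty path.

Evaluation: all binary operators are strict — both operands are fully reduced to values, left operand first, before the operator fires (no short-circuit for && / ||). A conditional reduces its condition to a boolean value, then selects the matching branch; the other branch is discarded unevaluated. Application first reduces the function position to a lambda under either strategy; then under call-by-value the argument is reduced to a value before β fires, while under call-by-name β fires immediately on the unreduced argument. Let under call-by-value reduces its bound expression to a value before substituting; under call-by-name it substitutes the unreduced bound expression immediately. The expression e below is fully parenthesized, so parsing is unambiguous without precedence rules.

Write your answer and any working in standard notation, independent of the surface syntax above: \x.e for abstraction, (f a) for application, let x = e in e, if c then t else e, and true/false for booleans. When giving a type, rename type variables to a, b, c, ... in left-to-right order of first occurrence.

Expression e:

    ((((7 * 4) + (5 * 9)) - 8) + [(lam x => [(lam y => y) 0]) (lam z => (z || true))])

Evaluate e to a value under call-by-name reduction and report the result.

Trace:
step 0: ((((7 * 4) + (5 * 9)) - 8) + ((\x.((\y.y) 0)) (\z.(z || true))))
step 1: [delta@0.0.0] (((28 + (5 * 9)) - 8) + ((\x.((\y.y) 0)) (\z.(z || true))))
step 2: [delta@0.0.1] (((28 + 45) - 8) + ((\x.((\y.y) 0)) (\z.(z || true))))
step 3: [delta@0.0] ((73 - 8) + ((\x.((\y.y) 0)) (\z.(z || true))))
step 4: [delta@0] (65 + ((\x.((\y.y) 0)) (\z.(z || true))))
step 5: [beta@1] (65 + ((\y.y) 0))
step 6: [beta@1] (65 + 0)
step 7: [delta@root] 65

Answer: 65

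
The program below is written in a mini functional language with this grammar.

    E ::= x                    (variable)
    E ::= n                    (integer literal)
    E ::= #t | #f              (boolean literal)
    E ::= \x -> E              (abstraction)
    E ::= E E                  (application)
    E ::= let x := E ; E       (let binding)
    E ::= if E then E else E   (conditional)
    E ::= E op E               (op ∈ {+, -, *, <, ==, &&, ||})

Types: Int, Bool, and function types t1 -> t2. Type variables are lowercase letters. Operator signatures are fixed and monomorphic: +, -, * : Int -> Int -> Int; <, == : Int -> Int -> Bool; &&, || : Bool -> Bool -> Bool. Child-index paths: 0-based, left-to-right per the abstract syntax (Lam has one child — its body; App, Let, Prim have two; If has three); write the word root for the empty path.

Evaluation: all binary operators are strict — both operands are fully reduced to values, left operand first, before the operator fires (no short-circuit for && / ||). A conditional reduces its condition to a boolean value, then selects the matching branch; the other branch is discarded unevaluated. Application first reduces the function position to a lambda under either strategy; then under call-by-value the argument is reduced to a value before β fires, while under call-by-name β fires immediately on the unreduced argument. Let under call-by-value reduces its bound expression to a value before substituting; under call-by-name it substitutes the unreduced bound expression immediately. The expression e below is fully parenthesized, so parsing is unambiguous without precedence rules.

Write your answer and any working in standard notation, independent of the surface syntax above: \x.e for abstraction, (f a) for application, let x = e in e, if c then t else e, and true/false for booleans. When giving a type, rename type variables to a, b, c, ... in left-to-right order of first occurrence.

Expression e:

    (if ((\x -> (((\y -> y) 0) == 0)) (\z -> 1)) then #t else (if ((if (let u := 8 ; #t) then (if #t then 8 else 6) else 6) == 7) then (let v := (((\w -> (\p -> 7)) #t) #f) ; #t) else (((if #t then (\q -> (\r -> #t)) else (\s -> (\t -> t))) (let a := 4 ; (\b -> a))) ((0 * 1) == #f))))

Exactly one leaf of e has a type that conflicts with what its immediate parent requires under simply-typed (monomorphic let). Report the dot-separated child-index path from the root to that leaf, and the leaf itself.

Answer: 2.2.1.1 : false

Derivation:
y : b
\y._ : b -> b
  unify b -> b ~ Int -> c
  unify b ~ Int
  unify Int ~ c
_ _ : Int
  unify Int ~ Int
  unify Int ~ Int
\x._ : a -> Bool
\z._ : d -> Int
  unify a -> Bool ~ (d -> Int) -> e
  unify a ~ d -> Int
  unify Bool ~ e
_ _ : Bool
  unify Bool ~ Bool
let u : Int
  unify Bool ~ Bool
  unify Bool ~ Bool
  unify Int ~ Int
  unify Int ~ Int
  unify Int ~ Int
  unify Int ~ Int
  unify Bool ~ Bool
\p._ : g -> Int
\w._ : f -> g -> Int
  unify f -> g -> Int ~ Bool -> h
  unify f ~ Bool
  unify g -> Int ~ h
_ _ : g -> Int
  unify g -> Int ~ Bool -> i
  unify g ~ Bool
  unify Int ~ i
_ _ : Int
let v : Int
  unify Bool ~ Bool
\r._ : k -> Bool
\q._ : j -> k -> Bool
t : m
\t._ : m -> m
\s._ : l -> m -> m
  unify j -> k -> Bool ~ l -> m -> m
  unify j ~ l
  unify k -> Bool ~ m -> m
  unify k ~ m
  unify Bool ~ m
let a : Int
a : Int
\b._ : n -> Int
  unify l -> Bool -> Bool ~ (n -> Int) -> o
  unify l ~ n -> Int
  unify Bool -> Bool ~ o
_ _ : Bool -> Bool
  unify Int ~ Int
  unify Int ~ Int
  unify Int ~ Int
  unify Bool ~ Int
  FAIL: mismatch Bool ~ Int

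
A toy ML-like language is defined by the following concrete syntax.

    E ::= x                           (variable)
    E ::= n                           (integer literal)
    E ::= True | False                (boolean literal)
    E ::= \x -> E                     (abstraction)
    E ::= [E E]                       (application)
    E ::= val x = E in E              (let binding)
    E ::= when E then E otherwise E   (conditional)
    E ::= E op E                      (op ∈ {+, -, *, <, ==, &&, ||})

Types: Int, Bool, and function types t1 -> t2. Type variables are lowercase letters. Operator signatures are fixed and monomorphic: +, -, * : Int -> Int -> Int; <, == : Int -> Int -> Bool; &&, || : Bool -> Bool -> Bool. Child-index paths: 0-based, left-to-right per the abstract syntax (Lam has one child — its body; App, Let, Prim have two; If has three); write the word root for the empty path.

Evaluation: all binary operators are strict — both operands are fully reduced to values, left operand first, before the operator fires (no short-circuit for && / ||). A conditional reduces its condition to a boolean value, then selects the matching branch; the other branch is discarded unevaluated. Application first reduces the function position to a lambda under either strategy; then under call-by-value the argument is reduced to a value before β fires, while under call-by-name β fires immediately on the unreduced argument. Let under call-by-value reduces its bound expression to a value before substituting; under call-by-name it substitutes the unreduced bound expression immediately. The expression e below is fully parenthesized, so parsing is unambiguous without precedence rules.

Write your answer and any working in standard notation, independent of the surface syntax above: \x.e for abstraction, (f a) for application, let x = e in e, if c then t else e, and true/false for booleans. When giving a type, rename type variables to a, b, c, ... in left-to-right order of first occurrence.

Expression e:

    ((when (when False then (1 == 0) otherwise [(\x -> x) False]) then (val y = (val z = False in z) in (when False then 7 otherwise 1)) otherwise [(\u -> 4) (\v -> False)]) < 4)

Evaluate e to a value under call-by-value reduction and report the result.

Answer: false

Trace:
step 0: ((if (if false then (1 == 0) else ((\x.x) false)) then (let y = (let z = false in z) in (if false then 7 else 1)) else ((\u.4) (\v.false))) < 4)
step 1: [if@0.0] ((if ((\x.x) false) then (let y = (let z = false in z) in (if false then 7 else 1)) else ((\u.4) (\v.false))) < 4)
step 2: [beta@0.0] ((if false then (let y = (let z = false in z) in (if false then 7 else 1)) else ((\u.4) (\v.false))) < 4)
step 3: [if@0] (((\u.4) (\v.false)) < 4)
step 4: [beta@0] (4 < 4)
step 5: [delta@root] false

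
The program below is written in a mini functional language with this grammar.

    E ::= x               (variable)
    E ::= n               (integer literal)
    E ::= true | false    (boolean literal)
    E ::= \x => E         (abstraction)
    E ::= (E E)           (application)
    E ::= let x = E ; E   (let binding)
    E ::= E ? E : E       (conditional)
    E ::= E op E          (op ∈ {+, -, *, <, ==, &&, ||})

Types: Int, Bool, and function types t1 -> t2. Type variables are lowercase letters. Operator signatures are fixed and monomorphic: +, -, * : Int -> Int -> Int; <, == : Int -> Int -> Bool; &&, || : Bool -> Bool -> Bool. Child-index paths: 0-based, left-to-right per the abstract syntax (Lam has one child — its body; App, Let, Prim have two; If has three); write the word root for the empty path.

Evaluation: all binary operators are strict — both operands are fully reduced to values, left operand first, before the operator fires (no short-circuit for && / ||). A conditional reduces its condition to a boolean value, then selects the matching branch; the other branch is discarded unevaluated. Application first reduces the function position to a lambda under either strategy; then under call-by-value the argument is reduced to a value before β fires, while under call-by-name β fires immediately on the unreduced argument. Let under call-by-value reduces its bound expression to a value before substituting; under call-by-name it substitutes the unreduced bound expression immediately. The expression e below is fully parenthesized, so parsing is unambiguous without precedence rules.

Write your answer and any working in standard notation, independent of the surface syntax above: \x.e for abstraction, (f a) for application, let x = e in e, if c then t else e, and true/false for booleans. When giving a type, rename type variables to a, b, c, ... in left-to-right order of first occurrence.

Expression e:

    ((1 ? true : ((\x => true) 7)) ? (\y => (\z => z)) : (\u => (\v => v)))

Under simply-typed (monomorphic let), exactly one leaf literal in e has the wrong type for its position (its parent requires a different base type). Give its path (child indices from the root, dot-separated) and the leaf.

Answer: 0.0 : 1

Trace:
  unify Int ~ Bool
  FAIL: mismatch Int ~ Bool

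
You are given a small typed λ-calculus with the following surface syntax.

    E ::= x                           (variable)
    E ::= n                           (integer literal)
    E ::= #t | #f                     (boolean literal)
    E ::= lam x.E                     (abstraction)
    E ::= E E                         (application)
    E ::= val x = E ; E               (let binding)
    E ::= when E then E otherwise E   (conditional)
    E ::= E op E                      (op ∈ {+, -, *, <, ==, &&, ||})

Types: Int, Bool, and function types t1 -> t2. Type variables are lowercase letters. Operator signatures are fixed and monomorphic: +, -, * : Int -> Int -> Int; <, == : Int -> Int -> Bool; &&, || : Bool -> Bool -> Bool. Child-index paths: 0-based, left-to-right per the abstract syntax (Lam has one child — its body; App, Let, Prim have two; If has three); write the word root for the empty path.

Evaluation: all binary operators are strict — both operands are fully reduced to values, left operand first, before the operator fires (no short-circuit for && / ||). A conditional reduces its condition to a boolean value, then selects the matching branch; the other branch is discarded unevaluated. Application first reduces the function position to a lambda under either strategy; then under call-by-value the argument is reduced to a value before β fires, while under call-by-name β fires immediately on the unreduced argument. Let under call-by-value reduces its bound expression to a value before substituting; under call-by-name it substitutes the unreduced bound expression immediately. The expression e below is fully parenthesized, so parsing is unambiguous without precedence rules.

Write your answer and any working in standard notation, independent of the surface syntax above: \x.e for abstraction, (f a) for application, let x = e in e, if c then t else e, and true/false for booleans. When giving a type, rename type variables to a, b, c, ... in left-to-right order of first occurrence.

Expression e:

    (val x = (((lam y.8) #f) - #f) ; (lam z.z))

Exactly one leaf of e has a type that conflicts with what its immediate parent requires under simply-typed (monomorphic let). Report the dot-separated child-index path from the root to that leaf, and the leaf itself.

Answer: 0.1 : false

Trace:
\y._ : a -> Int
  unify a -> Int ~ Bool -> b
  unify a ~ Bool
  unify Int ~ b
_ _ : Int
  unify Int ~ Int
  unify Bool ~ Int
  FAIL: mismatch Bool ~ Int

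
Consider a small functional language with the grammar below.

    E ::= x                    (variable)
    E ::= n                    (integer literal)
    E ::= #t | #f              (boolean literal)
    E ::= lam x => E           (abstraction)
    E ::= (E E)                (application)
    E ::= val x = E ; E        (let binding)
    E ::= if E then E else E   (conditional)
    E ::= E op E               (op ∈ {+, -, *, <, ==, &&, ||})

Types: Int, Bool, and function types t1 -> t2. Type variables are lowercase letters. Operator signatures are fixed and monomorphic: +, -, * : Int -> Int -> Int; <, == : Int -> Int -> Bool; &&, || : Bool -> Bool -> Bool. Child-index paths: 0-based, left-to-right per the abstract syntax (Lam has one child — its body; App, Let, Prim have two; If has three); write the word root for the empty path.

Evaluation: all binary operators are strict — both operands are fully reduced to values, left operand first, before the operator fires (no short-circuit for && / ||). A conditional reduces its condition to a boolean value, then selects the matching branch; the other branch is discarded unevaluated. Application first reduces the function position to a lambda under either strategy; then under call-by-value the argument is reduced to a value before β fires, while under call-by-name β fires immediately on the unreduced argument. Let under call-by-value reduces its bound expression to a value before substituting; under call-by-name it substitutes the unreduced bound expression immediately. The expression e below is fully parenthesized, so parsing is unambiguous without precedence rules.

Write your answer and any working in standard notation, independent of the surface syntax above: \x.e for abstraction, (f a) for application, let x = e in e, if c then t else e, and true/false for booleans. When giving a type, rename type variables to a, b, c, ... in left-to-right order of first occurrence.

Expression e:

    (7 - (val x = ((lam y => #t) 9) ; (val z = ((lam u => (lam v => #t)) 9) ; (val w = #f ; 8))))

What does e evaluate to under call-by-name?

Answer: -1

Derivation:
step 0: (7 - (let x = ((\y.true) 9) in (let z = ((\u.(\v.true)) 9) in (let w = false in 8))))
step 1: [let@1] (7 - (let z = ((\u.(\v.true)) 9) in (let w = false in 8)))
step 2: [let@1] (7 - (let w = false in 8))
step 3: [let@1] (7 - 8)
step 4: [delta@root] -1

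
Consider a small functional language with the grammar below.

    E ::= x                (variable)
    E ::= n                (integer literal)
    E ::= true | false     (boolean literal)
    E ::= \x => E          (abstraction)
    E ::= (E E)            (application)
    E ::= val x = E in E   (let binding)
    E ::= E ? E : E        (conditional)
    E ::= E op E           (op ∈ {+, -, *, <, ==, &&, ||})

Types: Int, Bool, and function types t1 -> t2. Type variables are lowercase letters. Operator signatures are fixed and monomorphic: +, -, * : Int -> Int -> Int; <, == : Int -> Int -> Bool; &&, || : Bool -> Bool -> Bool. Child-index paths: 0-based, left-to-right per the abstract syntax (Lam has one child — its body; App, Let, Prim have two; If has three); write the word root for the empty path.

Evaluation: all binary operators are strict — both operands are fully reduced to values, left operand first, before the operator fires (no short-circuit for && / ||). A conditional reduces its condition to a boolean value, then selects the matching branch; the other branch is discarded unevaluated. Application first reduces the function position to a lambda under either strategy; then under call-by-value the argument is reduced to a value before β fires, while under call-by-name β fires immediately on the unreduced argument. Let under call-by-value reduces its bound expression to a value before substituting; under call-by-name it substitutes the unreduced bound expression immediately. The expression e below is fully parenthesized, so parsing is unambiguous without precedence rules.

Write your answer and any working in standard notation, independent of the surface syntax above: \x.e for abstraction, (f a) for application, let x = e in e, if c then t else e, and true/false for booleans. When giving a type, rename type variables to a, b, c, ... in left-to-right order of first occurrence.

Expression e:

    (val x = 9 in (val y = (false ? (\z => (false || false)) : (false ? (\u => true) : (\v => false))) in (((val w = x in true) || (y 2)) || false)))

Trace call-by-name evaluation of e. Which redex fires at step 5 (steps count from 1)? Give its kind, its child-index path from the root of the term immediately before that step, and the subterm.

Answer: if at 0.1.0 : (if false then (\u.true) else (\v.false))

Trace:
step 0: (let x = 9 in (let y = (if false then (\z.(false || false)) else (if false then (\u.true) else (\v.false))) in (((let w = x in true) || (y 2)) || false)))
step 1: [let@root] (let y = (if false then (\z.(false || false)) else (if false then (\u.true) else (\v.false))) in (((let w = 9 in true) || (y 2)) || false))
step 2: [let@root] (((let w = 9 in true) || ((if false then (\z.(false || false)) else (if false then (\u.true) else (\v.false))) 2)) || false)
step 3: [let@0.0] ((true || ((if false then (\z.(false || false)) else (if false then (\u.true) else (\v.false))) 2)) || false)
step 4: [if@0.1.0] ((true || ((if false then (\u.true) else (\v.false)) 2)) || false)
step 5: [if@0.1.0] ((true || ((\v.false) 2)) || false)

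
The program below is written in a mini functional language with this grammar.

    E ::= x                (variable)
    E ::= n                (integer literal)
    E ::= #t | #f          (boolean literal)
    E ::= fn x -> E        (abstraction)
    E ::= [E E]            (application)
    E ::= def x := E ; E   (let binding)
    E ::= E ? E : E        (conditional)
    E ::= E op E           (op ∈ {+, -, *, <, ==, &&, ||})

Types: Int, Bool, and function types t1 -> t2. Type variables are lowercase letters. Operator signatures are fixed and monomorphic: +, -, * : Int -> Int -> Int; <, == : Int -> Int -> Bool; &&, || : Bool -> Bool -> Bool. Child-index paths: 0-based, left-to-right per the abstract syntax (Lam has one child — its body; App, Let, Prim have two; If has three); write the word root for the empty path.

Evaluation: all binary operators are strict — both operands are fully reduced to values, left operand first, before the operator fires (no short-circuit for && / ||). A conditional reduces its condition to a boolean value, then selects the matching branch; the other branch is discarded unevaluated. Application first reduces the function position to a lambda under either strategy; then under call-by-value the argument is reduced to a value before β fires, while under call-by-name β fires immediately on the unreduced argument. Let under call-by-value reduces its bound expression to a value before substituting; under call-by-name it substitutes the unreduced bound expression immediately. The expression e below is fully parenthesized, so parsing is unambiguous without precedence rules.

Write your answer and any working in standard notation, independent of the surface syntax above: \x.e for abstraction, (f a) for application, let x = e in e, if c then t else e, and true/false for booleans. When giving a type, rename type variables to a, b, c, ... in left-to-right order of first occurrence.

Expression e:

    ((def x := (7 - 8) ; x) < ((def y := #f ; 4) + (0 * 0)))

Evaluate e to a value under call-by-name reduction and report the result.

Working:
step 0: ((let x = (7 - 8) in x) < ((let y = false in 4) + (0 * 0)))
step 1: [let@0] ((7 - 8) < ((let y = false in 4) + (0 * 0)))
step 2: [delta@0] (-1 < ((let y = false in 4) + (0 * 0)))
step 3: [let@1.0] (-1 < (4 + (0 * 0)))
step 4: [delta@1.1] (-1 < (4 + 0))
step 5: [delta@1] (-1 < 4)
step 6: [delta@root] true

Answer: true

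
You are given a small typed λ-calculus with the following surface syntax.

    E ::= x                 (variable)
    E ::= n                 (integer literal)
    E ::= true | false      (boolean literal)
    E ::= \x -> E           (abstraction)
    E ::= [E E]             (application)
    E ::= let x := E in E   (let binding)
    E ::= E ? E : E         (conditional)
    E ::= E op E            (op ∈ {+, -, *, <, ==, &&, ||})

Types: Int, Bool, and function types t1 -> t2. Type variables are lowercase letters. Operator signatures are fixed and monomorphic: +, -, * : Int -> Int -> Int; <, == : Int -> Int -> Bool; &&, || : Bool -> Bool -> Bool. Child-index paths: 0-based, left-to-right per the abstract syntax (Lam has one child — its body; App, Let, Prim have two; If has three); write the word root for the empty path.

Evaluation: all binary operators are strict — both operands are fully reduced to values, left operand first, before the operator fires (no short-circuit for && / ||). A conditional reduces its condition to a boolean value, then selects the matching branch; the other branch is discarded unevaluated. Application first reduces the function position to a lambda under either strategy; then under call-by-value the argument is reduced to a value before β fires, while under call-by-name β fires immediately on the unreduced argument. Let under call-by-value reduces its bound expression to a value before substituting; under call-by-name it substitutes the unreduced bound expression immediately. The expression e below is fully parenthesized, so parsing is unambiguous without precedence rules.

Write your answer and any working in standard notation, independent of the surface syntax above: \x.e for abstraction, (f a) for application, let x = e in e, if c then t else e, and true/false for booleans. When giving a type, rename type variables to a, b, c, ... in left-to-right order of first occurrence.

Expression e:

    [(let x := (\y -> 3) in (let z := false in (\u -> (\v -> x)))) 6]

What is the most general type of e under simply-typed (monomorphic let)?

Answer: a -> b -> Int

Working:
\y._ : a -> Int
let x : a -> Int
let z : Bool
x : a -> Int
\v._ : c -> a -> Int
\u._ : b -> c -> a -> Int
  unify b -> c -> a -> Int ~ Int -> d
  unify b ~ Int
  unify c -> a -> Int ~ d
_ _ : c -> a -> Int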